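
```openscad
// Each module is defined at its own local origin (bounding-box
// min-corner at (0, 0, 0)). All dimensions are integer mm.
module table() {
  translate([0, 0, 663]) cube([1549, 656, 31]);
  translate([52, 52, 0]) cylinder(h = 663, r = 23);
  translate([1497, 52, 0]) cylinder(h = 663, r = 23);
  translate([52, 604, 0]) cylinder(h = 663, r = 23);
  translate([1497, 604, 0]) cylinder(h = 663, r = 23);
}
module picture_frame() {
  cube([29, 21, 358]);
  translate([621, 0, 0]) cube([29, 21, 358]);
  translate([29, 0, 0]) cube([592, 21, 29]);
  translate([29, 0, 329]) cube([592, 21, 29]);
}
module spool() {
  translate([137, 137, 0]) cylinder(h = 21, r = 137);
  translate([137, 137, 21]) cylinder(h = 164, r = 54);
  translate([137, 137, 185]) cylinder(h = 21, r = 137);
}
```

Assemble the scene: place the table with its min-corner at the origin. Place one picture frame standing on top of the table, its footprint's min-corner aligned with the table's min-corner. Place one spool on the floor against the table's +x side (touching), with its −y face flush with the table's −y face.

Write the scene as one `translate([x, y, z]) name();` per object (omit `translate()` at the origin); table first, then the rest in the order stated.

table();
translate([0, 0, 694]) picture_frame();
translate([1549, 0, 0]) spool();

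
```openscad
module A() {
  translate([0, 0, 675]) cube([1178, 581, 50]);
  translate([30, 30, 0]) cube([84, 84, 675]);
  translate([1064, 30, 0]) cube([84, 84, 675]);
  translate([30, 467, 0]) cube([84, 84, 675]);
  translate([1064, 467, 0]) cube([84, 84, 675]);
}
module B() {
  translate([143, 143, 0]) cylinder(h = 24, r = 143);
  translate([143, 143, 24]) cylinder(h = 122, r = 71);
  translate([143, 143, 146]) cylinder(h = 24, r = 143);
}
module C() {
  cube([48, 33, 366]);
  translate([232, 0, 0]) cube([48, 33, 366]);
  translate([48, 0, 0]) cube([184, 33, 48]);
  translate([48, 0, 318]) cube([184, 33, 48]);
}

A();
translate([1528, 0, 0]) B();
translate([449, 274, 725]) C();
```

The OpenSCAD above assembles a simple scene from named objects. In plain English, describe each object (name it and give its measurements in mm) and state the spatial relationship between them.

A is a table with a 1178×581 mm rectangular top, 50 mm thick, top surface at z = 725 mm, supported by four 84×84 mm square legs, each inset 30 mm from the nearest pair of top edges, running from the floor.

B is a spool: two coaxial disc flanges of radius 143 mm and thickness 24 mm, joined by a core cylinder of radius 71 mm and height 122 mm. The lower flange rests on z = 0 and the three cylinders share a vertical axis.

C is a rectangular picture frame lying in the x–z plane (depth along y). The opening is 184 mm wide (x) by 270 mm tall (z), surrounded by a border 48 mm wide on all four sides. The frame is 33 mm deep and is made of two full-height vertical stiles with two horizontal rails fitted between them.

The spool is on the floor beside the table on its +x side. The picture frame is on top of the table, centred.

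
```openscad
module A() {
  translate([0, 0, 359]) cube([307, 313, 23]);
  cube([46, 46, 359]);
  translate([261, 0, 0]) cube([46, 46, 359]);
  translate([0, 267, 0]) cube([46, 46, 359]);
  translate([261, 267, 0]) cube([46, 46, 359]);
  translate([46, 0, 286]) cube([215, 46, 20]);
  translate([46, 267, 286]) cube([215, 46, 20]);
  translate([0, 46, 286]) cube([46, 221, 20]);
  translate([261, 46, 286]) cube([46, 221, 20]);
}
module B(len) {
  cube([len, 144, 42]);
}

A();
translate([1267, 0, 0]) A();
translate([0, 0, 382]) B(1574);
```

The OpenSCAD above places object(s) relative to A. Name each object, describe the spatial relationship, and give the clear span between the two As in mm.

Second stool starts at x = 1267; first ends at x = 307; clear span = 1267 − 307 = 960 mm.

A is a stool. B is a beam. A beam spans the tops of two stools. The clear span between the two stools is 960 mm.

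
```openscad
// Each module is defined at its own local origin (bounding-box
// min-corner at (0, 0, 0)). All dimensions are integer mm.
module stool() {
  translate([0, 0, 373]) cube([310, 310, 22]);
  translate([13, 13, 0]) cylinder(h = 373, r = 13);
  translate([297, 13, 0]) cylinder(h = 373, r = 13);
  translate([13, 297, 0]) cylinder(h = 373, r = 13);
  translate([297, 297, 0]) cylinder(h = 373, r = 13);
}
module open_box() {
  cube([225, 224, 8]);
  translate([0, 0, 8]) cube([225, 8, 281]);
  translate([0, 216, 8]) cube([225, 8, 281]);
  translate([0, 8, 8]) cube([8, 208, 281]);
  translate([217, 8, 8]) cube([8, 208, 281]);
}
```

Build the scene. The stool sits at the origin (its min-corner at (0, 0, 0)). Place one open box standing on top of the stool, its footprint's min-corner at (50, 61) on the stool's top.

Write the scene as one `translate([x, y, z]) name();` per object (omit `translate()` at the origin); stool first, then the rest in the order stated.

stool();
translate([50, 61, 395]) open_box();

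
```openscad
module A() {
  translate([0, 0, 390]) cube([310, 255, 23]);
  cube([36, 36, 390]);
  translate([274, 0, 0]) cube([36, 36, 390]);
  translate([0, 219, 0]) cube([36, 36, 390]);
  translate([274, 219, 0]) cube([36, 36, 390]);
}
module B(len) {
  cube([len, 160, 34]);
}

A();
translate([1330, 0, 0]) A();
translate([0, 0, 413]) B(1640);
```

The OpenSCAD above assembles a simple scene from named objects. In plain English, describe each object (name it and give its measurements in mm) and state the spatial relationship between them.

A is a four-legged stool. The seat is 310×255 mm, 23 mm thick, top at z = 413 mm. It stands on four square legs, each 36×36 mm in cross-section, from z = 0 to the seat underside, each flush with a corner of the seat.

B is a rectangular beam 1640 mm long (x), 160 mm deep (y), 34 mm thick (z).

The beam spans the tops of two stools placed 1020 mm apart, resting at z = 413 mm.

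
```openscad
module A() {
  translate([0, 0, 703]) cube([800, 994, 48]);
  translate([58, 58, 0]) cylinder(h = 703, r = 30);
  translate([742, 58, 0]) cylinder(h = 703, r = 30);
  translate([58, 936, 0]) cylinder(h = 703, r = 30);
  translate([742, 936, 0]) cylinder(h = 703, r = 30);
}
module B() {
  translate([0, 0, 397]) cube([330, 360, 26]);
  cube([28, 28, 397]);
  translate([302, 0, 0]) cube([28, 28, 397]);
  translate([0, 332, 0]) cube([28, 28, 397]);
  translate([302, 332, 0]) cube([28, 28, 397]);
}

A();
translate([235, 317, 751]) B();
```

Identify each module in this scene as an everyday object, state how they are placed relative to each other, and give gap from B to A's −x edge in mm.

A is a table. B is a stool. The stool is on top of the table, centred. The gap from the stool to the table's −x edge is 235 mm.

The stool's min-x is at 235; the table's min-x is 0; gap = 235 mm.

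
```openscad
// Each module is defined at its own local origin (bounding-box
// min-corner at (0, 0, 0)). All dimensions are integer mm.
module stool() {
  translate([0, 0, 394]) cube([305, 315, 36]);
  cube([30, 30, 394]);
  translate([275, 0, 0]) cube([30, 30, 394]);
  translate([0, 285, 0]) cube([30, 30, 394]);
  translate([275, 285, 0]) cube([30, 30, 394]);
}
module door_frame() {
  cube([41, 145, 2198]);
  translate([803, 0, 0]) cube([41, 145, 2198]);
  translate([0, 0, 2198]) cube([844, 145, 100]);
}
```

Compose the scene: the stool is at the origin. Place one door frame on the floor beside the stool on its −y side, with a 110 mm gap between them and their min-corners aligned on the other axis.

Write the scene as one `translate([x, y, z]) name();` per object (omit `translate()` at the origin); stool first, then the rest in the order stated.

stool();
translate([0, -255, 0]) door_frame();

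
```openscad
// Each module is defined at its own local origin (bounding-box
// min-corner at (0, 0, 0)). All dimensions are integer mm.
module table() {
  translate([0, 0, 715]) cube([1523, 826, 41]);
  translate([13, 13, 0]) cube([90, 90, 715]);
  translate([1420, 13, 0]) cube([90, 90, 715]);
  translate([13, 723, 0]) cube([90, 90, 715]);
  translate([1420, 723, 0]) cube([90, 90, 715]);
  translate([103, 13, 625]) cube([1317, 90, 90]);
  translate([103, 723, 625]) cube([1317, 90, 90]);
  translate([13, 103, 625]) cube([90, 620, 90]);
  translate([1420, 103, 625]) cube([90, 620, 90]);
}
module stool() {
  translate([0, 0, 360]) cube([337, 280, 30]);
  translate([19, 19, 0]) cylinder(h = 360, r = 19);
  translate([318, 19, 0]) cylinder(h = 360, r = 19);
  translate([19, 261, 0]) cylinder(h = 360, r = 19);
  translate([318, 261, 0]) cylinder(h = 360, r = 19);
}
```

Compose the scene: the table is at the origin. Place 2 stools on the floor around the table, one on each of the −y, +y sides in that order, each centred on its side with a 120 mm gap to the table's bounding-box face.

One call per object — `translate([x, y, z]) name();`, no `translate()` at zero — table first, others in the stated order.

table();
translate([593, -400, 0]) stool();
translate([593, 946, 0]) stool();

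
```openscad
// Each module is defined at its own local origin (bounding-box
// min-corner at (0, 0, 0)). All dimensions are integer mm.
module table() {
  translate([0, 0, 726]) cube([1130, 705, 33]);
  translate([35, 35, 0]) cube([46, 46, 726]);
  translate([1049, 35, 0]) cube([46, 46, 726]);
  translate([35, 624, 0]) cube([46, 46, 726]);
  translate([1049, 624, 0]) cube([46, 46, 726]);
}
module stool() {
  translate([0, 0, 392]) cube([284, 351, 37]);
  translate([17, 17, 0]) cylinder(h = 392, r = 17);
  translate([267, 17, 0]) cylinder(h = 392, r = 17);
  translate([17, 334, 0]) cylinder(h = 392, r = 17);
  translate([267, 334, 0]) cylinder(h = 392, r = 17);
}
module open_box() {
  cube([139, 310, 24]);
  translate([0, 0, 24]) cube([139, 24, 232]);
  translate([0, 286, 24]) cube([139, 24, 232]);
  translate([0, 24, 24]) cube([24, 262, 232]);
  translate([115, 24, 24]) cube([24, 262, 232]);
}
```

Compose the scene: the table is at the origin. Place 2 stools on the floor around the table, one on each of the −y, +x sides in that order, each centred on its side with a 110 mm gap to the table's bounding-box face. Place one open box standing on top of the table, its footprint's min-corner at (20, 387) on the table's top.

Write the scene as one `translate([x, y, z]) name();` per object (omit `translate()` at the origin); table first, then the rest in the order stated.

table();
translate([423, -461, 0]) stool();
translate([1240, 177, 0]) stool();
translate([20, 387, 759]) open_box();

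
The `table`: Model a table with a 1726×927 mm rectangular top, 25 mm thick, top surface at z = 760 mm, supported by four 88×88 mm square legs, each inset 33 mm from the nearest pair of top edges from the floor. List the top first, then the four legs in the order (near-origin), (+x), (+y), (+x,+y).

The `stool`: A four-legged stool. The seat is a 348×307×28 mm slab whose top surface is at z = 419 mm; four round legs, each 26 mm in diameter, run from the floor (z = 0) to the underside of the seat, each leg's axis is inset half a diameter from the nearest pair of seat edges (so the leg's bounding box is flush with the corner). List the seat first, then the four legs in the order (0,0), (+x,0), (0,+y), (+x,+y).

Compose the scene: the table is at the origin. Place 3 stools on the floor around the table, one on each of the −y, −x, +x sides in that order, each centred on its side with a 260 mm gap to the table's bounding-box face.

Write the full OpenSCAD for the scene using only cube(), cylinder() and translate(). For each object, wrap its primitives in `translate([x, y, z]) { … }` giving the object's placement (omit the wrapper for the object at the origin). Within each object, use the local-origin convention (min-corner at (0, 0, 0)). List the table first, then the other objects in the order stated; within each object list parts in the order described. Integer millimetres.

translate([0, 0, 735]) cube([1726, 927, 25]);
translate([33, 33, 0]) cube([88, 88, 735]);
translate([1605, 33, 0]) cube([88, 88, 735]);
translate([33, 806, 0]) cube([88, 88, 735]);
translate([1605, 806, 0]) cube([88, 88, 735]);
translate([689, -567, 0]) {
  translate([0, 0, 391]) cube([348, 307, 28]);
  translate([13, 13, 0]) cylinder(h = 391, r = 13);
  translate([335, 13, 0]) cylinder(h = 391, r = 13);
  translate([13, 294, 0]) cylinder(h = 391, r = 13);
  translate([335, 294, 0]) cylinder(h = 391, r = 13);
}
translate([-608, 310, 0]) {
  translate([0, 0, 391]) cube([348, 307, 28]);
  translate([13, 13, 0]) cylinder(h = 391, r = 13);
  translate([335, 13, 0]) cylinder(h = 391, r = 13);
  translate([13, 294, 0]) cylinder(h = 391, r = 13);
  translate([335, 294, 0]) cylinder(h = 391, r = 13);
}
translate([1986, 310, 0]) {
  translate([0, 0, 391]) cube([348, 307, 28]);
  translate([13, 13, 0]) cylinder(h = 391, r = 13);
  translate([335, 13, 0]) cylinder(h = 391, r = 13);
  translate([13, 294, 0]) cylinder(h = 391, r = 13);
  translate([335, 294, 0]) cylinder(h = 391, r = 13);
}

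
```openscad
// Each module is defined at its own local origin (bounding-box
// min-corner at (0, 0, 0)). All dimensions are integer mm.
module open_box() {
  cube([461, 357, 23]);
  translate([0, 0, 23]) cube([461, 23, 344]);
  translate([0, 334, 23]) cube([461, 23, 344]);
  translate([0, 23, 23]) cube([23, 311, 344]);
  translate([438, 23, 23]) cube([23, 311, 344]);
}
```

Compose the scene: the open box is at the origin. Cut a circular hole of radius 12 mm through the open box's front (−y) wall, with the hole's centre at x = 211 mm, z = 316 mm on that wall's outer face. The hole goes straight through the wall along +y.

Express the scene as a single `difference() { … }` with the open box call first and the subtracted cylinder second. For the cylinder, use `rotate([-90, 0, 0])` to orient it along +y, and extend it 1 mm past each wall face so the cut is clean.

difference() {
  open_box();
  translate([211, -1, 316]) rotate([-90, 0, 0]) cylinder(h = 25, r = 12);
}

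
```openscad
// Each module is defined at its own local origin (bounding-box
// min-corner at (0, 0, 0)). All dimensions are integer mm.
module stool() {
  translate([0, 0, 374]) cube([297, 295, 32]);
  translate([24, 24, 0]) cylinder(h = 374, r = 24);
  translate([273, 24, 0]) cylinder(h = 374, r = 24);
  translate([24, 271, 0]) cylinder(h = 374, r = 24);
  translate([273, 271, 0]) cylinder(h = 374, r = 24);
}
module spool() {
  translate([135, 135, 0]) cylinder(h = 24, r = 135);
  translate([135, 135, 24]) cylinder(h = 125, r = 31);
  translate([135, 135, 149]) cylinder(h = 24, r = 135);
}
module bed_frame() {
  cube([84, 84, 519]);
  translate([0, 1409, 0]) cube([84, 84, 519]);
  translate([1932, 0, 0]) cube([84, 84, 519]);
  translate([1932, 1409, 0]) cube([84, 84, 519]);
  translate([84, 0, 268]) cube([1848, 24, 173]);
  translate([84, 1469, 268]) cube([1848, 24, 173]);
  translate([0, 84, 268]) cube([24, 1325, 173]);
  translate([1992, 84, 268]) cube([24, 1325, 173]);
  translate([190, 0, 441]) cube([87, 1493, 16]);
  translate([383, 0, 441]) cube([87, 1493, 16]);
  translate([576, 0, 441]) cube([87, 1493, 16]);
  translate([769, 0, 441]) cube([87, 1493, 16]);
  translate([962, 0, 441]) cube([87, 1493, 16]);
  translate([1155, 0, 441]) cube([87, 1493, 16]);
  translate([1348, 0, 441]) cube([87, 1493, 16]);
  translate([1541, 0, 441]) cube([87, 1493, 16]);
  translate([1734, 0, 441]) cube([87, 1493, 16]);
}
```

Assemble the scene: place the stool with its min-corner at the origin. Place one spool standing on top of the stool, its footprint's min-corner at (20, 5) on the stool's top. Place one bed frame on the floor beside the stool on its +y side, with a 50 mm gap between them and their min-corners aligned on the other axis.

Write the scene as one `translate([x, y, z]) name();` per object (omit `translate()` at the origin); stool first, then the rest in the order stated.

stool();
translate([20, 5, 406]) spool();
translate([0, 345, 0]) bed_frame();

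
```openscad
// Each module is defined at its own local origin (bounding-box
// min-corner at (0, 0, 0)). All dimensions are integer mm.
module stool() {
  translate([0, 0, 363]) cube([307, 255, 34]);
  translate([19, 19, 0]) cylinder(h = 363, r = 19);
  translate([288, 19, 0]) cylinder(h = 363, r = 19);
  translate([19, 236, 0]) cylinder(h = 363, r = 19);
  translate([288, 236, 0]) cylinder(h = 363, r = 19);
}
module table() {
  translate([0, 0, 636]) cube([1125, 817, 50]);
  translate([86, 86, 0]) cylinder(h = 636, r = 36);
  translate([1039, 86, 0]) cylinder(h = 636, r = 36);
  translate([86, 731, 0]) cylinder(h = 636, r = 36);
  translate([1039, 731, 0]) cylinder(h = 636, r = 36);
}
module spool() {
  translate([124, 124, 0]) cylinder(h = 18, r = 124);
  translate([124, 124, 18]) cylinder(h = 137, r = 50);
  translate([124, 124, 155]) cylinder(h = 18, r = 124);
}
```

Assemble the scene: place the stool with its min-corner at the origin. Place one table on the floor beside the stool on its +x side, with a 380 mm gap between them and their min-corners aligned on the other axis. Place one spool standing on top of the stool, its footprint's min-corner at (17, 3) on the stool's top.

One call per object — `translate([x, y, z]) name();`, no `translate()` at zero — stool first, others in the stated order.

stool();
translate([687, 0, 0]) table();
translate([17, 3, 397]) spool();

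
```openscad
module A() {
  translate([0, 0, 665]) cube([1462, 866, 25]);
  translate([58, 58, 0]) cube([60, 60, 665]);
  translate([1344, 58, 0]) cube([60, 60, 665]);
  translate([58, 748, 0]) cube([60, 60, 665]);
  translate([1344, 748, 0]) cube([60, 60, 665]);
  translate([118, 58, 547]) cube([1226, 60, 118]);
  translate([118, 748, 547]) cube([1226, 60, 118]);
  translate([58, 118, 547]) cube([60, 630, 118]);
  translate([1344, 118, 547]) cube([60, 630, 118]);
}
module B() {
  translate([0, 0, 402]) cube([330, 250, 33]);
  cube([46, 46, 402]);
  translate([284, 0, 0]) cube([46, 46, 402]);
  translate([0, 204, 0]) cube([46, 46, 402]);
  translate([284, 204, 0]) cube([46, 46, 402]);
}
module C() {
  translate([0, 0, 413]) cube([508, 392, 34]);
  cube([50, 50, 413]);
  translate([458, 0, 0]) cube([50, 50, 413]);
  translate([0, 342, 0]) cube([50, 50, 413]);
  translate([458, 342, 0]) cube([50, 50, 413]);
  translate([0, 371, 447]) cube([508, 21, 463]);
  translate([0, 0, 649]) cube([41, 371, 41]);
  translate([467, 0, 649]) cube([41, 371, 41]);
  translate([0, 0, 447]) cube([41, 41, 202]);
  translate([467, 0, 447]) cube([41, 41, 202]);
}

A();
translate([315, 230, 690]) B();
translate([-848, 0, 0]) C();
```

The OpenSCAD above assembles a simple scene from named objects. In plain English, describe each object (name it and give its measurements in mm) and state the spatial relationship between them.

A is a table: top 1462 mm (x) × 866 mm (y), 25 mm thick, upper face at z = 690 mm, on four 60×60 mm square legs, each inset 58 mm from the nearest pair of top edges, running from z = 0 to the bottom of the top. Four apron rails, 60 mm thick and 118 mm tall, run between adjacent legs with their top edges flush with the underside of the top and their outer faces flush with the legs' outer faces.

B is a four-legged stool. The seat is 330×250 mm, 33 mm thick, top at z = 435 mm. It stands on four square legs, each 46×46 mm in cross-section, from z = 0 to the seat underside, each flush with a corner of the seat.

C is a chair. The seat is a 508×392×34 mm slab with its top at z = 447 mm, on four 50×50 mm corner legs (flush with the seat edges, standing on z = 0). A flat backrest 21 mm thick, 463 mm tall, spans the full seat width and rises from the seat top along its +y edge, rear face flush with the rear of the seat. Two armrests of 41×41 mm section run along each side from the seat's front edge to the front of the backrest, top faces 243 mm above the seat top and outer faces flush with the seat's x-edges; a 41×41 mm post under the front of each armrest stands on the seat at the front corner.

The stool is on top of the table. The chair is on the floor beside the table on its −x side.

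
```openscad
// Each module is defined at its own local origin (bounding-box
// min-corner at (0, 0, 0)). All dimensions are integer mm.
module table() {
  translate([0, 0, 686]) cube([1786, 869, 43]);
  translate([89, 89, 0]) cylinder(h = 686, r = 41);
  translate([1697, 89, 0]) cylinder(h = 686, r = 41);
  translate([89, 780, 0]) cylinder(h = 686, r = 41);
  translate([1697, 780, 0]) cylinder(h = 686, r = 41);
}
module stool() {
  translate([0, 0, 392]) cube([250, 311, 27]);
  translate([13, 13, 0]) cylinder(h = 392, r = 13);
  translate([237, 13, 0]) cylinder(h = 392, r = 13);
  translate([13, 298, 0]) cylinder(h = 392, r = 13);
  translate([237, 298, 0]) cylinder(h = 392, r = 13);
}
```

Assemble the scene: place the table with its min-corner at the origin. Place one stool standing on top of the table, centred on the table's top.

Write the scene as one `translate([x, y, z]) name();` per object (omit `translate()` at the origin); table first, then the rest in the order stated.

table();
translate([768, 279, 729]) stool();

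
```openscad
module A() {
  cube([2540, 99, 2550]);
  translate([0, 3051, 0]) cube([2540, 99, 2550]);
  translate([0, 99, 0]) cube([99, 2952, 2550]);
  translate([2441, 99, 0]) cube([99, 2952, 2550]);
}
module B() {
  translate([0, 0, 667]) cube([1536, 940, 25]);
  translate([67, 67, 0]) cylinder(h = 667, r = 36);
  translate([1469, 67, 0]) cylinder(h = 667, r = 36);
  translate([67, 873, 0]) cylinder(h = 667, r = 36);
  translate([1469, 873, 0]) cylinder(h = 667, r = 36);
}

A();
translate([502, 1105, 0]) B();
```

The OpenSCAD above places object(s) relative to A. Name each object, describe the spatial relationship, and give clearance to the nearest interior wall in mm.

A is a house frame. B is a table. The table sits inside the house frame, centred. The clearance to the nearest interior wall is 403 mm.

Clearances: x = 403, y = 1006; minimum 403 mm.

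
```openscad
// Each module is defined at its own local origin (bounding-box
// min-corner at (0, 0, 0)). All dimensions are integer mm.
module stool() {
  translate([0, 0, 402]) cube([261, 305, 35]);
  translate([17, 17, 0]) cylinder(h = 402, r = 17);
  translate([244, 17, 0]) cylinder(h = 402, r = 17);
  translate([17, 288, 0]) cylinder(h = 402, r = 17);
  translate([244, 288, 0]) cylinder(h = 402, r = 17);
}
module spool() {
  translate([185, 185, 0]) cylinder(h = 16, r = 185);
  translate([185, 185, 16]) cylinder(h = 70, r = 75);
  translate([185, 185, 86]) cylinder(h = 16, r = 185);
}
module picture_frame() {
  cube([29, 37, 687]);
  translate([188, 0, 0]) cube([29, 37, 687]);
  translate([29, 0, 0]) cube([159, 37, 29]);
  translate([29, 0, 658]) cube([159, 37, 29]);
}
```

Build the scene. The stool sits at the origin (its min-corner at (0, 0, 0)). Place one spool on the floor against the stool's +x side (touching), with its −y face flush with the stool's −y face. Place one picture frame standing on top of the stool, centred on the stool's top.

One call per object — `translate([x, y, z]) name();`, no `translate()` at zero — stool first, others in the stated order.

stool();
translate([261, 0, 0]) spool();
translate([22, 134, 437]) picture_frame();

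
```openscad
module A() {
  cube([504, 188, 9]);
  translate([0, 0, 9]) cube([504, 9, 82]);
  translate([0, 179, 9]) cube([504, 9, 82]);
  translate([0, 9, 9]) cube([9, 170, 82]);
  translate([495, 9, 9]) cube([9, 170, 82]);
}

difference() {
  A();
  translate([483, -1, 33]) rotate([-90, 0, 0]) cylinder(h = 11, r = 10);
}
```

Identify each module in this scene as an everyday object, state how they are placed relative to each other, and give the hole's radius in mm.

The subtracted cylinder has r = 10 mm.

A is an open box. The open box has a circular hole through its front wall. The hole's radius is 10 mm.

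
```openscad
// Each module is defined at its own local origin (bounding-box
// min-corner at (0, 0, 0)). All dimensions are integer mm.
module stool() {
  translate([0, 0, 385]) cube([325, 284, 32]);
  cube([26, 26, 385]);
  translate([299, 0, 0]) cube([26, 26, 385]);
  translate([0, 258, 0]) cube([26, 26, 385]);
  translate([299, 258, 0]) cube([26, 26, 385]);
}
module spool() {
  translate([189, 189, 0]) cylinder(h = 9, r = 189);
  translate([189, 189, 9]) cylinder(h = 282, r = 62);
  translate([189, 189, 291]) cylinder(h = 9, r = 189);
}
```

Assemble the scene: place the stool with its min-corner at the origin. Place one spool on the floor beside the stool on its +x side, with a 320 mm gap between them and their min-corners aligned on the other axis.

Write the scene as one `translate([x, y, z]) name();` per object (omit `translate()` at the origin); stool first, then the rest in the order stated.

stool();
translate([645, 0, 0]) spool();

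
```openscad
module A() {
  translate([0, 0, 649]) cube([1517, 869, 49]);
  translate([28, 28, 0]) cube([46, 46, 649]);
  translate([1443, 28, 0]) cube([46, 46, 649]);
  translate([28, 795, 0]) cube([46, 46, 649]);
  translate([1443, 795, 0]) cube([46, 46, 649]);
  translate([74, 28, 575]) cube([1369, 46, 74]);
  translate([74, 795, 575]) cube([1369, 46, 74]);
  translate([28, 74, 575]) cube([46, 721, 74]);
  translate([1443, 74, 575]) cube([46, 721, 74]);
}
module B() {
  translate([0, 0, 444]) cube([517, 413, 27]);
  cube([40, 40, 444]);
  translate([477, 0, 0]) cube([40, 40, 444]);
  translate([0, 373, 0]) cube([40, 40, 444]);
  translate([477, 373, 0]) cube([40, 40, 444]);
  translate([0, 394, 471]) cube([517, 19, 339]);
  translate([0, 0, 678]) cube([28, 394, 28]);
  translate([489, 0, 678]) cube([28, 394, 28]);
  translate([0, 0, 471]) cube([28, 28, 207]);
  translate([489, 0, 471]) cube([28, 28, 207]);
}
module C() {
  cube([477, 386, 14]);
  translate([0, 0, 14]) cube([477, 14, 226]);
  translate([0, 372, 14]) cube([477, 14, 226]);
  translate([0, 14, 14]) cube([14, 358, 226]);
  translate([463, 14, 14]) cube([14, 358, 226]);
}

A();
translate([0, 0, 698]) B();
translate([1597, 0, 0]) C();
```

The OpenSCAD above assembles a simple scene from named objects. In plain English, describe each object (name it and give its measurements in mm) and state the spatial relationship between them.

A is a table with a 1517×869 mm rectangular top, 49 mm thick, top surface at z = 698 mm, supported by four 46×46 mm square legs, each inset 28 mm from the nearest pair of top edges, running from the floor. Four apron rails, 46 mm thick and 74 mm tall, run between adjacent legs with their top edges flush with the underside of the top and their outer faces flush with the legs' outer faces.

B is a chair: 517×413 mm seat, 27 mm thick, top at z = 471 mm, on four 40 mm square corner legs flush with the seat edges. A 19 mm thick backrest slab spans the full seat width, extending 339 mm above the seat top, its back face flush with the seat's +y edge. Two armrests of 28×28 mm section run along each side from the seat's front edge to the front of the backrest, top faces 235 mm above the seat top and outer faces flush with the seat's x-edges; a 28×28 mm post under the front of each armrest stands on the seat at the front corner.

C is an open storage box with external size 477×386×240 mm and wall thickness 14 mm (the base is also 14 mm thick). The base covers the whole footprint; the four walls stand on the base, with the y-facing walls full-width and the x-facing walls fitting between their inner faces.

The chair is on top of the table. The open box is on the floor beside the table on its +x side.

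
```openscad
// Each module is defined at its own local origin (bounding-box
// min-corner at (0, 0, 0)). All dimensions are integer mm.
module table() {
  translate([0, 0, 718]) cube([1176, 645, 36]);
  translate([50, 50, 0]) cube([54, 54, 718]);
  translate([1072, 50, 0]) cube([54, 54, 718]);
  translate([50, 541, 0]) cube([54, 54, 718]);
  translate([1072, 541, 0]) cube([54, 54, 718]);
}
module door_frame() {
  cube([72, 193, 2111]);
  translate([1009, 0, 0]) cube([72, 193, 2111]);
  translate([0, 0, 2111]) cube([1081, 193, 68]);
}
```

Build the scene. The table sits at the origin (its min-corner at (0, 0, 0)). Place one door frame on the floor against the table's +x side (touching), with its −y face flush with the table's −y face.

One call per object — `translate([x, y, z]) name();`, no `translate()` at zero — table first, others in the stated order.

table();
translate([1176, 0, 0]) door_frame();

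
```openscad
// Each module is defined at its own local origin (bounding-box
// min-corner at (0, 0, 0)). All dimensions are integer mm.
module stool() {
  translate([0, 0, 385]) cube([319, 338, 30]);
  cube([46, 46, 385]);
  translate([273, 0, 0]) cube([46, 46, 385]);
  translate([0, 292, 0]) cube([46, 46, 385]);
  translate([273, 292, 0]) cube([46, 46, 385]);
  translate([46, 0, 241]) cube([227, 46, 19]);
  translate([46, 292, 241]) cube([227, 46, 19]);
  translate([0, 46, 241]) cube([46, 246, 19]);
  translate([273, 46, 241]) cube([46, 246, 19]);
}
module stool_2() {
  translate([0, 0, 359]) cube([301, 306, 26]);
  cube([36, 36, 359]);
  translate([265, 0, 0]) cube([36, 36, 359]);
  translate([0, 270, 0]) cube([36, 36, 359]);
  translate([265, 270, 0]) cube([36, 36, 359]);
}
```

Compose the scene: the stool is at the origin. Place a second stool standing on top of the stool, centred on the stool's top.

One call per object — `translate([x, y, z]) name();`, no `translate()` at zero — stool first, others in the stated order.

stool();
translate([9, 16, 415]) stool_2();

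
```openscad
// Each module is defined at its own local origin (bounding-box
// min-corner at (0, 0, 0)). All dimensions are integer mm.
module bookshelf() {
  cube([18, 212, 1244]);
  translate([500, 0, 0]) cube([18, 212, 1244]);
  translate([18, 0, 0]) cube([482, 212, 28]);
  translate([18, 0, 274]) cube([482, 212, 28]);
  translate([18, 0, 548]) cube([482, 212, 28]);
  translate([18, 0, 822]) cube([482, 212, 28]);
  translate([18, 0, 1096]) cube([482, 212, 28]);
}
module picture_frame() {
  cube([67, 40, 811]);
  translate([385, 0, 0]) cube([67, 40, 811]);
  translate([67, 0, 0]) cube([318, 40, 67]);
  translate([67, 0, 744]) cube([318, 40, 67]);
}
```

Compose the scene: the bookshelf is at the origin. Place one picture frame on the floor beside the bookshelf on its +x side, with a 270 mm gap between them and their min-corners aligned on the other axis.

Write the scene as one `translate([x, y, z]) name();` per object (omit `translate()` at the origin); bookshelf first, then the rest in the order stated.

bookshelf();
translate([788, 0, 0]) picture_frame();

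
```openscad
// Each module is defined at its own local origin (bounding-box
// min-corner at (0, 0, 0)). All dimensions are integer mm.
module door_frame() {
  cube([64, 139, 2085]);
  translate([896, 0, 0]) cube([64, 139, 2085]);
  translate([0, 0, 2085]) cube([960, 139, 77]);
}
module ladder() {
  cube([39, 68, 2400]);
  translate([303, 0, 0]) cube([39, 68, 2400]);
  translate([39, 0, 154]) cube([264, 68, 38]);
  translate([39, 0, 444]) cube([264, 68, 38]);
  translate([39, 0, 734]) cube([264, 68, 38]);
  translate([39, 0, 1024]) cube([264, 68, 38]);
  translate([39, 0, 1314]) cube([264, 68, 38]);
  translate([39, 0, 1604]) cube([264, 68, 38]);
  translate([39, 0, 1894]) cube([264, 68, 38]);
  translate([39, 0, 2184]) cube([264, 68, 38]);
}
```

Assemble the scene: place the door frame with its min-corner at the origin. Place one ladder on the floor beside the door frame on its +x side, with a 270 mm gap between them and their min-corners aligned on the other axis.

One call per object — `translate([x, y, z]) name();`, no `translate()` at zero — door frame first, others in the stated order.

door_frame();
translate([1230, 0, 0]) ladder();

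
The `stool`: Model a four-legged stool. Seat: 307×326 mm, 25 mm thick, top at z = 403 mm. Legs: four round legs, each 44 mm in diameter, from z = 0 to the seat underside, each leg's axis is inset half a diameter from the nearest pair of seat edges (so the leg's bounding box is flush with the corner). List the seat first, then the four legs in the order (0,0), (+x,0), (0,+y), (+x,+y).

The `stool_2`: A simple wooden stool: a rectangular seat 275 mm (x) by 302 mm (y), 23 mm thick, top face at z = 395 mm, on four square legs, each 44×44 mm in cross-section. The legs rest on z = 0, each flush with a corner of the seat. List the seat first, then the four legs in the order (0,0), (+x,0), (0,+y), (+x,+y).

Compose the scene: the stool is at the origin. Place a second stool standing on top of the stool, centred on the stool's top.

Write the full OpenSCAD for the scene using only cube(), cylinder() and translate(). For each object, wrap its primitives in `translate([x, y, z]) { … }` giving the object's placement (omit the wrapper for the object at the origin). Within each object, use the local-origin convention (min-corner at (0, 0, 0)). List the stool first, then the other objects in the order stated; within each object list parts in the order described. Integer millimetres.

translate([0, 0, 378]) cube([307, 326, 25]);
translate([22, 22, 0]) cylinder(h = 378, r = 22);
translate([285, 22, 0]) cylinder(h = 378, r = 22);
translate([22, 304, 0]) cylinder(h = 378, r = 22);
translate([285, 304, 0]) cylinder(h = 378, r = 22);
translate([16, 12, 403]) {
  translate([0, 0, 372]) cube([275, 302, 23]);
  cube([44, 44, 372]);
  translate([231, 0, 0]) cube([44, 44, 372]);
  translate([0, 258, 0]) cube([44, 44, 372]);
  translate([231, 258, 0]) cube([44, 44, 372]);
}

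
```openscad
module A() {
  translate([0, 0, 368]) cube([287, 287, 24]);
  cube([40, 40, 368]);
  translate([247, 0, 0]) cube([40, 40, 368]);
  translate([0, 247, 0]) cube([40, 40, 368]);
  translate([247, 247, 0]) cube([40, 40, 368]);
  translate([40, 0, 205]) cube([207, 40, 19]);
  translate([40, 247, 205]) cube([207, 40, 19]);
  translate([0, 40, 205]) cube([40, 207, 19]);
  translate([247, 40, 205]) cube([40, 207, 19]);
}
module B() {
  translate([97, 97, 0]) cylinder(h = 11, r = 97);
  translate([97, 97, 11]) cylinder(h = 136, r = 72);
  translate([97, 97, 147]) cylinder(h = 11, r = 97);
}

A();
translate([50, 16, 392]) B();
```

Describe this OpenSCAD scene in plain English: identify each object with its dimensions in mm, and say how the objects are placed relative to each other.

A is a simple wooden stool: a rectangular seat 287 mm (x) by 287 mm (y), 24 mm thick, top face at z = 392 mm, on four square legs, each 40×40 mm in cross-section. The legs rest on z = 0, each flush with a corner of the seat. Four stretchers, 40 mm wide and 19 mm tall, connect adjacent legs with their undersides at z = 205 mm, each running between the inner faces of the legs it joins and aligned with the legs' outer faces on the other axis.

B is a spool: two coaxial disc flanges of radius 97 mm and thickness 11 mm, joined by a core cylinder of radius 72 mm and height 136 mm. The lower flange rests on z = 0 and the three cylinders share a vertical axis.

The spool is on top of the stool.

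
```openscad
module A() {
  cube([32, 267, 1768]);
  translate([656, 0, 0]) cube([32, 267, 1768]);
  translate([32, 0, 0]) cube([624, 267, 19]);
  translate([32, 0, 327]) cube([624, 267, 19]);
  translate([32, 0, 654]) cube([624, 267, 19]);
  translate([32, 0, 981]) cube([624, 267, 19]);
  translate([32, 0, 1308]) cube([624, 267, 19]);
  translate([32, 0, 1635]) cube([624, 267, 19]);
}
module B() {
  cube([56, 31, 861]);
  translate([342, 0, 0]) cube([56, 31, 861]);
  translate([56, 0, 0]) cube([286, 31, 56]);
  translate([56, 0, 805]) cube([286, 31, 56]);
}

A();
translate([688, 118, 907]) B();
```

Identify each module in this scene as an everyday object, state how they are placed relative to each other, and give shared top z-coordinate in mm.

A is a bookshelf. B is a picture frame. The picture frame is beside the bookshelf with their tops flush at z = 1768. The shared top z-coordinate is 1768 mm.

Both tops at z = 1768 mm.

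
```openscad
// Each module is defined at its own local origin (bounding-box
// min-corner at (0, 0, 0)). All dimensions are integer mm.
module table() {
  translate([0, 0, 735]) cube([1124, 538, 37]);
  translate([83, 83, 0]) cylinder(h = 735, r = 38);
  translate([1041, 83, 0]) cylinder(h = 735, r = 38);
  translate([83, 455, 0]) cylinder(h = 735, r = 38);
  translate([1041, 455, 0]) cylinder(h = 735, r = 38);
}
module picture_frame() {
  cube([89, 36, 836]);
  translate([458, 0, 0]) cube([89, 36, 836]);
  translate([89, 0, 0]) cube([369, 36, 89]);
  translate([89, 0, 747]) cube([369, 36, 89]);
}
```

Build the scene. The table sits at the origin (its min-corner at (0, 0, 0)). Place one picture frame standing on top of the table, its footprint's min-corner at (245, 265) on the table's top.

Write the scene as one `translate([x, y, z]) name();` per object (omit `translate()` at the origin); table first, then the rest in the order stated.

table();
translate([245, 265, 772]) picture_frame();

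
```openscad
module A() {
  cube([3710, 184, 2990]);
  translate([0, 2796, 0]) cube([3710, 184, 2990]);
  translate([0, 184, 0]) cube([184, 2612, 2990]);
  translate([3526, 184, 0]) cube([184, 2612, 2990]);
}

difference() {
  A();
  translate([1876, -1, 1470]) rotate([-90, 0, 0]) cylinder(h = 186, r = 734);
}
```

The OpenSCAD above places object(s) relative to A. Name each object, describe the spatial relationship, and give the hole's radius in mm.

A is a house frame. The house frame has a circular hole through its front wall. The hole's radius is 734 mm.

The subtracted cylinder has r = 734 mm.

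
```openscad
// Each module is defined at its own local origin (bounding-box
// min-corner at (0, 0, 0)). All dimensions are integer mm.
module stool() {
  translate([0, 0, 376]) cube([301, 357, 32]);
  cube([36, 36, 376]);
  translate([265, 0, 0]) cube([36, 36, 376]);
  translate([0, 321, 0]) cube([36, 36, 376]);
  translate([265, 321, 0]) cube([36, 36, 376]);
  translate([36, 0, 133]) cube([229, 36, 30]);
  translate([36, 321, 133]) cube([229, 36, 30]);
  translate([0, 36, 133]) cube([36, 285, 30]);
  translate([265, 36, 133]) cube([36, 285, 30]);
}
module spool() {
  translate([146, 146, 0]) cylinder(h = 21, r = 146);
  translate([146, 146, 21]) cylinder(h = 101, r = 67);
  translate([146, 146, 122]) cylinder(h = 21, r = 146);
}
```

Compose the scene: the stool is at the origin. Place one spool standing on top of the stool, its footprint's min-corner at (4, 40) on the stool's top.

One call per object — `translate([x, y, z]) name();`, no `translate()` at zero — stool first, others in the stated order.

stool();
translate([4, 40, 408]) spool();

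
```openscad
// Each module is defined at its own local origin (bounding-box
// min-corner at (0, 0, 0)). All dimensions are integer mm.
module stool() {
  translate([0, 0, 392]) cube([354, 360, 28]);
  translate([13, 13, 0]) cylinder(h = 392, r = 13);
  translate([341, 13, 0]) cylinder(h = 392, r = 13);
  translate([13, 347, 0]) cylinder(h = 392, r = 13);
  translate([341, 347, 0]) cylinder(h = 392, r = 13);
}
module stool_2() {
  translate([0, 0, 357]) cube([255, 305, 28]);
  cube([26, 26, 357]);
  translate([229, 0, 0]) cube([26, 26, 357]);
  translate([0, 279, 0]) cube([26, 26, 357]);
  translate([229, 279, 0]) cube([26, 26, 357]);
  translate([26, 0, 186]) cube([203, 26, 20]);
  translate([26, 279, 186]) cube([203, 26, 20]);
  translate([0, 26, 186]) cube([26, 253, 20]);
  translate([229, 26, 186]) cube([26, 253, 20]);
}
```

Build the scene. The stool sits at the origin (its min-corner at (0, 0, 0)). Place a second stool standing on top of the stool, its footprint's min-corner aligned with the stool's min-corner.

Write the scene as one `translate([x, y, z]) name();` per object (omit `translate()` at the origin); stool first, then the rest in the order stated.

stool();
translate([0, 0, 420]) stool_2();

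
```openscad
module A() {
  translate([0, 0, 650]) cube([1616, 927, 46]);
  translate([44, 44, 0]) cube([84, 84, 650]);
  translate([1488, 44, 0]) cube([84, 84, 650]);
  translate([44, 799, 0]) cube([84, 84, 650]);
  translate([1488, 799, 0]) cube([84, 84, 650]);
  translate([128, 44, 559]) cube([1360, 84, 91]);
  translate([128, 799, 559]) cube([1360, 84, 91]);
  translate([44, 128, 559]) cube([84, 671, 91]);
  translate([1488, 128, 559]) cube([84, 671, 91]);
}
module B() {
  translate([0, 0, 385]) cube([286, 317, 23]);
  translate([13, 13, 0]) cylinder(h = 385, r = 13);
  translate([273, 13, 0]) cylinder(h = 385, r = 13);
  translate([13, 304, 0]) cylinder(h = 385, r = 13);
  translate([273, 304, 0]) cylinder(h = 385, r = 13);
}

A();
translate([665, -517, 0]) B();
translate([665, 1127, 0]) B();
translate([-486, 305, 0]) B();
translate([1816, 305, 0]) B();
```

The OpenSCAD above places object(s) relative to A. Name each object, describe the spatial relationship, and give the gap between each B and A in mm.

Each stool's nearest face is 200 mm from the table's bounding box.

A is a table. B is a stool. Four stools sit around the table at the −y, +y, −x, +x sides. The gap between each stool and the table is 200 mm.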